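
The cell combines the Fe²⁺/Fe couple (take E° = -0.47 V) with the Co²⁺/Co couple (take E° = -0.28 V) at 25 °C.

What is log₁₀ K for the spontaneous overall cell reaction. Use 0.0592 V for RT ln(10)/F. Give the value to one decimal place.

Cathode: Co²⁺/Co; anode: Fe²⁺/Fe. E°cell = +0.19 V, n = 2.
log K = nE°cell / 0.0592 = (2)(+0.19) / 0.0592 = 6.4.

6.4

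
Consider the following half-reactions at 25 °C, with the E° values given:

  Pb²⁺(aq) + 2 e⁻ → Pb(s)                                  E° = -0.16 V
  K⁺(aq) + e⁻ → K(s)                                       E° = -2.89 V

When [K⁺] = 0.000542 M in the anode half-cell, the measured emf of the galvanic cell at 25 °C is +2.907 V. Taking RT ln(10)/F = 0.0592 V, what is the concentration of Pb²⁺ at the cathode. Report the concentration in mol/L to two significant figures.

Pb²⁺/Pb is the cathode, K⁺/K the anode: E°cell = +2.73 V, n = 2.
Overall reaction: Pb²⁺(aq) + 2 K(s) → Pb(s) + 2 K⁺(aq); Q = [K⁺]^2/[Pb²⁺]^1.
From E = E° − (0.0592/n) log Q: log Q = (E° − E)·n/0.0592 = (+2.73 − (+2.907))·2/0.0592 = -5.9797.
So 1·log[Pb²⁺] = 2·log(0.000542) − log Q = -6.5320 − (-5.9797) = -0.5523; [Pb²⁺] = 10^(-0.5523) ≈ 0.28 M.

0.28 M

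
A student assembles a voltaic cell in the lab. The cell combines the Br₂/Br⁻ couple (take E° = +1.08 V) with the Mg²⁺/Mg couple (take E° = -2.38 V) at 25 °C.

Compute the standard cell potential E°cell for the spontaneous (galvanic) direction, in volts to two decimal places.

+3.46 V

The Br₂/Br⁻ couple has the higher reduction potential, so it is the cathode; Mg²⁺/Mg is oxidised at the anode.
E°cell = E°(cathode) − E°(anode) = (+1.08) − (-2.38) = +3.46 V.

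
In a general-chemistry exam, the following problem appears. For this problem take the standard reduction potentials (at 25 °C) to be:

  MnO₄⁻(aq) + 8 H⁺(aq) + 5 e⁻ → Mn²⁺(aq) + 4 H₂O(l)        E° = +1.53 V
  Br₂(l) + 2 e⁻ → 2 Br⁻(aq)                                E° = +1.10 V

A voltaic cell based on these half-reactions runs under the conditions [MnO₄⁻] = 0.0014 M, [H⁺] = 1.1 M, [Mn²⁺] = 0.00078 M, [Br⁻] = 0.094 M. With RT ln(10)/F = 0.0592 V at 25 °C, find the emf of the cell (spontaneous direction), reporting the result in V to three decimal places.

MnO₄⁻/Mn²⁺ is the cathode (higher E°), Br₂/Br⁻ the anode: E°cell = +1.53 − (+1.10) = +0.43 V, n = 10.
Overall: 2 MnO₄⁻(aq) + 16 H⁺(aq) + 10 Br⁻(aq) → 2 Mn²⁺(aq) + 8 H₂O(l) + 5 Br₂(l)
Q = [Mn²⁺]^2 / ([MnO₄⁻]^2·[H⁺]^16·[Br⁻]^10); log Q = 9.098.
E = E° − (0.0592/n) log Q = +0.43 − (0.0592/10)(9.098) = +0.376 V.

+0.376 V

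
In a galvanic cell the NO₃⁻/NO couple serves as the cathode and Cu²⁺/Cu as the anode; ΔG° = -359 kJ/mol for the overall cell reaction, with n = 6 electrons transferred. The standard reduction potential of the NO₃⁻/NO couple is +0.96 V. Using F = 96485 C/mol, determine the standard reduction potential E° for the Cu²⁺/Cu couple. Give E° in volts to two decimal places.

E°cell = −ΔG°/(nF) = −(-359×10³)/((6)(96485)) = +0.620 V.
Since NO₃⁻/NO is the cathode and Cu²⁺/Cu the anode, E°cell = E°(NO₃⁻/NO) − E°(Cu²⁺/Cu).
So E°(Cu²⁺/Cu) = E°(NO₃⁻/NO) − E°cell = (+0.96) − (+0.620) = +0.34 V.

+0.34 V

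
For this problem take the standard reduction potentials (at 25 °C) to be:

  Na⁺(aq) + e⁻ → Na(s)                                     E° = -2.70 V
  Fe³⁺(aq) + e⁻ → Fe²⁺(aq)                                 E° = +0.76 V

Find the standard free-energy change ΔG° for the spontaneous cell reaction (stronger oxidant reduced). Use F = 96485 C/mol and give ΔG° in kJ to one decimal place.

Fe³⁺/Fe²⁺ (E° = +0.76 V) is the cathode; Na⁺/Na (E° = -2.70 V) is the anode, so E°cell = +3.46 V.
Balancing electrons gives n = 1 (lcm of 1 and 1).
ΔG° = −nFE° = −(1)(96485)(+3.46) = -333,838 J = -333.8 kJ.

-333.8 kJ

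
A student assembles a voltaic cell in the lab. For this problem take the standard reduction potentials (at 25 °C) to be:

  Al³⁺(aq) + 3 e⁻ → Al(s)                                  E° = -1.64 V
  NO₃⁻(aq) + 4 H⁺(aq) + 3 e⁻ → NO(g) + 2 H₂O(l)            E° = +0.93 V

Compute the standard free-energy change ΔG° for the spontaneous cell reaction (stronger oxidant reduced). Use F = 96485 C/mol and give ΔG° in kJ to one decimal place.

NO₃⁻/NO (E° = +0.93 V) is the cathode; Al³⁺/Al (E° = -1.64 V) is the anode, so E°cell = +2.57 V.
Balancing electrons gives n = 3 (lcm of 3 and 3).
ΔG° = −nFE° = −(3)(96485)(+2.57) = -743,899 J = -743.9 kJ.

-743.9 kJ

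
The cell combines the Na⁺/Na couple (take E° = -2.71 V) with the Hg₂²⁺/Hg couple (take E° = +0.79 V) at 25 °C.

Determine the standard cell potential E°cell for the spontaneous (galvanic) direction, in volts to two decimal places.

+3.50 V

The Hg₂²⁺/Hg couple has the higher reduction potential, so it is the cathode; Na⁺/Na is oxidised at the anode.
E°cell = E°(cathode) − E°(anode) = (+0.79) − (-2.71) = +3.50 V.
Since E°cell > 0, the reaction is spontaneous under standard conditions.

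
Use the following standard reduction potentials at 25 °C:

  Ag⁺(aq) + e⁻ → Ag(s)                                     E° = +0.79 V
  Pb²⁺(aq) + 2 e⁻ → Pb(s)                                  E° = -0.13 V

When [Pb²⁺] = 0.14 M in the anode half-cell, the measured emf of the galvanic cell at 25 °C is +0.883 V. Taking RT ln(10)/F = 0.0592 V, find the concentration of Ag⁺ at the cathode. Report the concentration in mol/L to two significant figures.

0.089 M

Ag⁺/Ag is the cathode, Pb²⁺/Pb the anode: E°cell = +0.92 V, n = 2.
Overall reaction: 2 Ag⁺(aq) + Pb(s) → 2 Ag(s) + Pb²⁺(aq); Q = [Pb²⁺]^1/[Ag⁺]^2.
From E = E° − (0.0592/n) log Q: log Q = (E° − E)·n/0.0592 = (+0.92 − (+0.883))·2/0.0592 = 1.2500.
So 2·log[Ag⁺] = 1·log(0.14) − log Q = -0.8539 − (1.2500) = -2.1039; log[Ag⁺] = -2.1039 / 2 = -1.0519; [Ag⁺] = 10^(-1.0519) ≈ 0.089 M.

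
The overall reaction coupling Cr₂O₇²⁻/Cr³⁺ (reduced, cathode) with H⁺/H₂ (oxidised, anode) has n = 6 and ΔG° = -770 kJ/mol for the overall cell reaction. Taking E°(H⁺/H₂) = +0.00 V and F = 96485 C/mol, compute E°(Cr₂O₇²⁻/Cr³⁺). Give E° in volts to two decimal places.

E°cell = −ΔG°/(nF) = −(-770×10³)/((6)(96485)) = +1.330 V.
Since Cr₂O₇²⁻/Cr³⁺ is the cathode and H⁺/H₂ the anode, E°cell = E°(Cr₂O₇²⁻/Cr³⁺) − E°(H⁺/H₂).
So E°(Cr₂O₇²⁻/Cr³⁺) = E°cell + E°(H⁺/H₂) = +1.330 + (+0.00) = +1.33 V.

+1.33 V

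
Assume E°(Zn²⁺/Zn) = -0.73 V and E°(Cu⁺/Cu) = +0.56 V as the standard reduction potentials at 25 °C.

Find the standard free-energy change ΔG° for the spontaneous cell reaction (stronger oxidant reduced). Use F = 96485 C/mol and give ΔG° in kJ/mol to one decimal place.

Cu⁺/Cu (E° = +0.56 V) is the cathode; Zn²⁺/Zn (E° = -0.73 V) is the anode, so E°cell = +1.29 V.
Balancing electrons gives n = 2 (lcm of 1 and 2).
ΔG° = −nFE° = −(2)(96485)(+1.29) = -248,931 J = -248.9 kJ/mol.

-248.9 kJ/mol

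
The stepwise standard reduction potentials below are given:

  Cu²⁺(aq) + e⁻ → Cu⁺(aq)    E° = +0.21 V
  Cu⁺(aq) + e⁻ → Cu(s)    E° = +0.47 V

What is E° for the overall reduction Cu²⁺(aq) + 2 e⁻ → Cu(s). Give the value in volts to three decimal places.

Since ΔG° = −nFE° is additive over sequential reductions, n₃E°₃ = n₁E°₁ + n₂E°₂.
E°₃ = (1×+0.21 + 1×+0.47) / 2 = (+0.680) / 2 = +0.340 V.

+0.340 V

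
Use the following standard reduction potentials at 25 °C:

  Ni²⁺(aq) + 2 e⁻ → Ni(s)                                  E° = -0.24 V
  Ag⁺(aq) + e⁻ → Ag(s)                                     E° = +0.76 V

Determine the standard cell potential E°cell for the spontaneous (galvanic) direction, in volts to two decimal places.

+1.00 V

The Ag⁺/Ag couple has the higher reduction potential, so it is the cathode; Ni²⁺/Ni is oxidised at the anode.
E°cell = E°(cathode) − E°(anode) = (+0.76) − (-0.24) = +1.00 V.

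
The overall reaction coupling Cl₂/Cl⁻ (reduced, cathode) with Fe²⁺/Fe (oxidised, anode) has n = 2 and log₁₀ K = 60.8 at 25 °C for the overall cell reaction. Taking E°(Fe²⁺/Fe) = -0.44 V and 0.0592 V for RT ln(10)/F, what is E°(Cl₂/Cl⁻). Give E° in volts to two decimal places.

+1.36 V

E°cell = (0.0592/n)·log K = (0.0592/2)(60.8) = +1.800 V.
Since Cl₂/Cl⁻ is the cathode and Fe²⁺/Fe the anode, E°cell = E°(Cl₂/Cl⁻) − E°(Fe²⁺/Fe).
So E°(Cl₂/Cl⁻) = E°cell + E°(Fe²⁺/Fe) = +1.800 + (-0.44) = +1.36 V.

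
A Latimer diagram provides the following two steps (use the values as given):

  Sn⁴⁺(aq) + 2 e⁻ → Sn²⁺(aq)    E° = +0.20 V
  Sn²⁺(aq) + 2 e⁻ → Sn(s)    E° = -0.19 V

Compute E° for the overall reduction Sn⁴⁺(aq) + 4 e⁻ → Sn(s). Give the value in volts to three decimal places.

+0.005 V

Standard free energies of sequential steps add: ΔG°₃ = ΔG°₁ + ΔG°₂, so n₃E°₃ = n₁E°₁ + n₂E°₂.
E°₃ = (2×+0.20 + 2×-0.19) / 4 = (+0.020) / 4 = +0.005 V.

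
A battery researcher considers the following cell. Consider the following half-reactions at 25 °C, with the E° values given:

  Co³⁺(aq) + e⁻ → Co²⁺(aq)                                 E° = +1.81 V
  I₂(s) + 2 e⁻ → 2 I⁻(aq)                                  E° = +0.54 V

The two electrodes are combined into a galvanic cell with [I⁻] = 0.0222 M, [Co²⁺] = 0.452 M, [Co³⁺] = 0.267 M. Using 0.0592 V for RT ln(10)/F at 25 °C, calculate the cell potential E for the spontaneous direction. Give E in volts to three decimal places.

Co³⁺/Co²⁺ is the cathode (higher E°), I₂/I⁻ the anode: E°cell = +1.81 − (+0.54) = +1.27 V, n = 2.
Overall: 2 Co³⁺(aq) + 2 I⁻(aq) → 2 Co²⁺(aq) + I₂(s)
Q = [Co²⁺]^2 / ([Co³⁺]^2·[I⁻]^2); log Q = 3.765.
E = E° − (0.0592/n) log Q = +1.27 − (0.0592/2)(3.765) = +1.159 V.

+1.159 V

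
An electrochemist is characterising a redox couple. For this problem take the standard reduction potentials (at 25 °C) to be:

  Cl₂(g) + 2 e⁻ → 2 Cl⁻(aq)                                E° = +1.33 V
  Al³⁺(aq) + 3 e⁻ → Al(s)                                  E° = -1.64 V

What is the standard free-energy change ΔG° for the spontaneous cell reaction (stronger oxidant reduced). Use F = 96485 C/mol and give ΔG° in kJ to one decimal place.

Cl₂/Cl⁻ (E° = +1.33 V) is the cathode; Al³⁺/Al (E° = -1.64 V) is the anode, so E°cell = +2.97 V.
Balancing electrons gives n = 6 (lcm of 2 and 3).
ΔG° = −nFE° = −(6)(96485)(+2.97) = -1,719,363 J = -1719.4 kJ.

-1719.4 kJ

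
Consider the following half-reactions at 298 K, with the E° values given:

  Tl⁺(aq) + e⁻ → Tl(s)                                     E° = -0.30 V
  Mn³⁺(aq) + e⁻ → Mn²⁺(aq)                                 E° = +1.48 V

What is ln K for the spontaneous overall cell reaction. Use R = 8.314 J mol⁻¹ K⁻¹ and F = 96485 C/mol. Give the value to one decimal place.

69.3

Cathode: Mn³⁺/Mn²⁺; anode: Tl⁺/Tl. E°cell = (+1.48) − (-0.30) = +1.78 V, with n = 1.
ΔG° = −nFE° = −RT ln K, so ln K = nFE°/(RT) = (1)(96485)(+1.78) / ((8.314)(298)) = 69.319.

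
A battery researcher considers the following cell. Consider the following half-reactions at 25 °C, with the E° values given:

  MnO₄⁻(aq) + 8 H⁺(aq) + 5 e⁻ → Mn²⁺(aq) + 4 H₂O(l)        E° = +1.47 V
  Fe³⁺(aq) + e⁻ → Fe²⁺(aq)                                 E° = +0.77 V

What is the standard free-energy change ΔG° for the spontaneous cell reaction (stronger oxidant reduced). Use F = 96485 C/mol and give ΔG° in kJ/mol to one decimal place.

MnO₄⁻/Mn²⁺ (E° = +1.47 V) is the cathode; Fe³⁺/Fe²⁺ (E° = +0.77 V) is the anode, so E°cell = +0.70 V.
Balancing electrons gives n = 5 (lcm of 5 and 1).
ΔG° = −nFE° = −(5)(96485)(+0.70) = -337,698 J = -337.7 kJ/mol.

-337.7 kJ/mol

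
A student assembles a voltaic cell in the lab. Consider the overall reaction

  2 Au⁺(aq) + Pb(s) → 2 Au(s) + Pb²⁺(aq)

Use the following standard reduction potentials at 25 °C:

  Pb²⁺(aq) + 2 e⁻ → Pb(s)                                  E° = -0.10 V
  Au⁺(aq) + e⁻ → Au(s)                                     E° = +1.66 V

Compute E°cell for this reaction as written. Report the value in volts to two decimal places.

The Au⁺/Au couple has the higher reduction potential, so it is the cathode; Pb²⁺/Pb is oxidised at the anode.
E°cell = E°(cathode) − E°(anode) = (+1.66) − (-0.10) = +1.76 V.
Since E°cell > 0, the reaction is spontaneous under standard conditions.

+1.76 V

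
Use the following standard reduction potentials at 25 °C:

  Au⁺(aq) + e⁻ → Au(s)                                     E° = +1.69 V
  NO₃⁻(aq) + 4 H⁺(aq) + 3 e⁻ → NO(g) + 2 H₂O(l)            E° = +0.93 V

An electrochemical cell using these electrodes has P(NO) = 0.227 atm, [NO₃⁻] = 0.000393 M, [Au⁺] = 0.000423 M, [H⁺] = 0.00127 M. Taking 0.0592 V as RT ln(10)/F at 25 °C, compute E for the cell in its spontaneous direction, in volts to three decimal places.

Au⁺/Au is the cathode (higher E°), NO₃⁻/NO the anode: E°cell = +1.69 − (+0.93) = +0.76 V, n = 3.
Overall: 3 Au⁺(aq) + NO(g) + 2 H₂O(l) → 3 Au(s) + NO₃⁻(aq) + 4 H⁺(aq)
Q = [NO₃⁻]·[H⁺]^4 / ([Au⁺]^3·P(NO)); log Q = -4.225.
E = E° − (0.0592/n) log Q = +0.76 − (0.0592/3)(-4.225) = +0.843 V.

+0.843 V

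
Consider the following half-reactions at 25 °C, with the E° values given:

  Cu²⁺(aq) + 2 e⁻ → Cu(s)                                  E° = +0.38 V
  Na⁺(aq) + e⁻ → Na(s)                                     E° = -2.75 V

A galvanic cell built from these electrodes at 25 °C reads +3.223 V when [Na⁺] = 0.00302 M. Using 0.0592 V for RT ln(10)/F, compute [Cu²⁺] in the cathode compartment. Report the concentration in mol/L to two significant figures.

Cu²⁺/Cu is the cathode, Na⁺/Na the anode: E°cell = +3.13 V, n = 2.
Overall reaction: Cu²⁺(aq) + 2 Na(s) → Cu(s) + 2 Na⁺(aq); Q = [Na⁺]^2/[Cu²⁺]^1.
From E = E° − (0.0592/n) log Q: log Q = (E° − E)·n/0.0592 = (+3.13 − (+3.223))·2/0.0592 = -3.1419.
So 1·log[Cu²⁺] = 2·log(0.00302) − log Q = -5.0400 − (-3.1419) = -1.8981; [Cu²⁺] = 10^(-1.8981) ≈ 0.013 M.

0.013 M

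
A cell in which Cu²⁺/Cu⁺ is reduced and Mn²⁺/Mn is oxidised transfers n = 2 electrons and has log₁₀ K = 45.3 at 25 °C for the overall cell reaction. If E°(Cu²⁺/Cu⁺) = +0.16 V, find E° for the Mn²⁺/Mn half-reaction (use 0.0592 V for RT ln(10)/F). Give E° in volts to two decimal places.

-1.18 V

E°cell = (0.0592/n)·log K = (0.0592/2)(45.3) = +1.341 V.
Since Cu²⁺/Cu⁺ is the cathode and Mn²⁺/Mn the anode, E°cell = E°(Cu²⁺/Cu⁺) − E°(Mn²⁺/Mn).
So E°(Mn²⁺/Mn) = E°(Cu²⁺/Cu⁺) − E°cell = (+0.16) − (+1.341) = -1.18 V.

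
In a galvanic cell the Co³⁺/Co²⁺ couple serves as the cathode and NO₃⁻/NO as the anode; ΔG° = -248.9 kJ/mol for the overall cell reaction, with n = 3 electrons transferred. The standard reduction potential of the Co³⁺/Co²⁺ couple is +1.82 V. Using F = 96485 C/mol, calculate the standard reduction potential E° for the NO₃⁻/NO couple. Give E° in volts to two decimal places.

+0.96 V

E°cell = −ΔG°/(nF) = −(-248.9×10³)/((3)(96485)) = +0.860 V.
Since Co³⁺/Co²⁺ is the cathode and NO₃⁻/NO the anode, E°cell = E°(Co³⁺/Co²⁺) − E°(NO₃⁻/NO).
So E°(NO₃⁻/NO) = E°(Co³⁺/Co²⁺) − E°cell = (+1.82) − (+0.860) = +0.96 V.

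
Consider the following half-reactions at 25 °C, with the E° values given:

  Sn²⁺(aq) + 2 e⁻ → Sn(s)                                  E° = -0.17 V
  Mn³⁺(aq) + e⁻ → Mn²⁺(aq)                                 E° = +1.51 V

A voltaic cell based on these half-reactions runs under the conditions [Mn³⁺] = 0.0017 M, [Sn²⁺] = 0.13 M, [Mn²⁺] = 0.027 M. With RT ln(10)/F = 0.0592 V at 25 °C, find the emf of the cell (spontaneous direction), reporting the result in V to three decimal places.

+1.635 V

Mn³⁺/Mn²⁺ is the cathode (higher E°), Sn²⁺/Sn the anode: E°cell = +1.51 − (-0.17) = +1.68 V, n = 2.
Overall: 2 Mn³⁺(aq) + Sn(s) → 2 Mn²⁺(aq) + Sn²⁺(aq)
Q = [Mn²⁺]^2·[Sn²⁺] / ([Mn³⁺]^2); log Q = 1.516.
E = E° − (0.0592/n) log Q = +1.68 − (0.0592/2)(1.516) = +1.635 V.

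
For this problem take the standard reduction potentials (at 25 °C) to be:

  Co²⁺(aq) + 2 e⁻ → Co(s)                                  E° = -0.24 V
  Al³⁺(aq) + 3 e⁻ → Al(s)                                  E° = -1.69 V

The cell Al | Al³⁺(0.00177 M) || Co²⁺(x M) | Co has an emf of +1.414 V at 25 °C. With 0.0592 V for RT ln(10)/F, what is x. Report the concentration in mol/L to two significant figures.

Co²⁺/Co is the cathode, Al³⁺/Al the anode: E°cell = +1.45 V, n = 6.
Overall reaction: 3 Co²⁺(aq) + 2 Al(s) → 3 Co(s) + 2 Al³⁺(aq); Q = [Al³⁺]^2/[Co²⁺]^3.
From E = E° − (0.0592/n) log Q: log Q = (E° − E)·n/0.0592 = (+1.45 − (+1.414))·6/0.0592 = 3.6486.
So 3·log[Co²⁺] = 2·log(0.00177) − log Q = -5.5041 − (3.6486) = -9.1527; log[Co²⁺] = -9.1527 / 3 = -3.0509; [Co²⁺] = 10^(-3.0509) ≈ 0.00089 M.

0.00089 M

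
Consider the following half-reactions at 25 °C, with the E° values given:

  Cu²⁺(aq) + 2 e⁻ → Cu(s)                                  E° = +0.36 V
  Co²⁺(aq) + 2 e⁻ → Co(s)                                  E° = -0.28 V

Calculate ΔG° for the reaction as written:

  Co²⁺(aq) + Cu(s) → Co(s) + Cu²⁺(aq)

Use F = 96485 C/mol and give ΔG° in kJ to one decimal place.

+123.5 kJ

As written, Co²⁺/Co is reduced (cathode) and Cu²⁺/Cu is oxidised (anode), so E°cell = (-0.28) − (+0.36) = -0.64 V.
Balancing electrons gives n = 2.
ΔG° = −nFE° = −(2)(96485)(-0.64) = 123,501 J = +123.5 kJ.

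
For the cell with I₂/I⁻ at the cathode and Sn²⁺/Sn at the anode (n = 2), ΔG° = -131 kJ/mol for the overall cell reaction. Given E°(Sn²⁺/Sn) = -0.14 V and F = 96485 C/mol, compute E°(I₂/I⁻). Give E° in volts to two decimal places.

+0.54 V

E°cell = −ΔG°/(nF) = −(-131×10³)/((2)(96485)) = +0.679 V.
Since I₂/I⁻ is the cathode and Sn²⁺/Sn the anode, E°cell = E°(I₂/I⁻) − E°(Sn²⁺/Sn).
So E°(I₂/I⁻) = E°cell + E°(Sn²⁺/Sn) = +0.679 + (-0.14) = +0.54 V.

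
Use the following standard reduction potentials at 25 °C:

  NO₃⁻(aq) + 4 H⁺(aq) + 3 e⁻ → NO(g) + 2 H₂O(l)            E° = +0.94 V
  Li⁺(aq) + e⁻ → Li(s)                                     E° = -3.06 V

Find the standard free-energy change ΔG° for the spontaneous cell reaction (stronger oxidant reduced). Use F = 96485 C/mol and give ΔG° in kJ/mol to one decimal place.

-1157.8 kJ/mol

NO₃⁻/NO (E° = +0.94 V) is the cathode; Li⁺/Li (E° = -3.06 V) is the anode, so E°cell = +4.00 V.
Balancing electrons gives n = 3 (lcm of 3 and 1).
ΔG° = −nFE° = −(3)(96485)(+4.00) = -1,157,820 J = -1157.8 kJ/mol.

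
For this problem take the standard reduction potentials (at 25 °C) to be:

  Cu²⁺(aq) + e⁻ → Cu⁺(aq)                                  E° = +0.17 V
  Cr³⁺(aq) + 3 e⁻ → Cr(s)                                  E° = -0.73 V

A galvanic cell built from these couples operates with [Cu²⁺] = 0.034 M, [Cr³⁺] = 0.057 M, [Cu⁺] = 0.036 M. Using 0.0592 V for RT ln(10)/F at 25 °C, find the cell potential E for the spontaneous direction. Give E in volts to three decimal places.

Cu²⁺/Cu⁺ is the cathode (higher E°), Cr³⁺/Cr the anode: E°cell = +0.17 − (-0.73) = +0.90 V, n = 3.
Overall: 3 Cu²⁺(aq) + Cr(s) → 3 Cu⁺(aq) + Cr³⁺(aq)
Q = [Cu⁺]^3·[Cr³⁺] / ([Cu²⁺]^3); log Q = -1.170.
E = E° − (0.0592/n) log Q = +0.90 − (0.0592/3)(-1.170) = +0.923 V.

+0.923 V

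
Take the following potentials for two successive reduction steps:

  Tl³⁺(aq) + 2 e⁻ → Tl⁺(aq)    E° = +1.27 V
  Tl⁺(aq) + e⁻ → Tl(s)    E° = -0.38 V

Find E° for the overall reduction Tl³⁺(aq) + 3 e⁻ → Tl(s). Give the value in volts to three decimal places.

Since ΔG° = −nFE° is additive over sequential reductions, n₃E°₃ = n₁E°₁ + n₂E°₂.
E°₃ = (2×+1.27 + 1×-0.38) / 3 = (+2.160) / 3 = +0.720 V.
Simply averaging or adding the two E° values would be wrong; the electron-weighted sum is required.

+0.720 V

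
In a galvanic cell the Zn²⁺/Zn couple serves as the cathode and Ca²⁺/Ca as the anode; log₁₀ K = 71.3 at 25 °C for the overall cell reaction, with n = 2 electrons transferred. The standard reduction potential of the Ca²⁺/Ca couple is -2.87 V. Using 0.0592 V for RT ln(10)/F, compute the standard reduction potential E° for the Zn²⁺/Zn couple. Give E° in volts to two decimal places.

-0.76 V

E°cell = (0.0592/n)·log K = (0.0592/2)(71.3) = +2.110 V.
Since Zn²⁺/Zn is the cathode and Ca²⁺/Ca the anode, E°cell = E°(Zn²⁺/Zn) − E°(Ca²⁺/Ca).
So E°(Zn²⁺/Zn) = E°cell + E°(Ca²⁺/Ca) = +2.110 + (-2.87) = -0.76 V.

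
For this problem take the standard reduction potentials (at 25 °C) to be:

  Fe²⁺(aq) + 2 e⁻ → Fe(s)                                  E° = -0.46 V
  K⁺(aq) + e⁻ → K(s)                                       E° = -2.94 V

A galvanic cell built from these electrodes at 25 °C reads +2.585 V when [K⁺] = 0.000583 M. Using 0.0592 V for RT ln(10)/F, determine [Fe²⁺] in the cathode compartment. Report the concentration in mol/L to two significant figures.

0.0012 M

Fe²⁺/Fe is the cathode, K⁺/K the anode: E°cell = +2.48 V, n = 2.
Overall reaction: Fe²⁺(aq) + 2 K(s) → Fe(s) + 2 K⁺(aq); Q = [K⁺]^2/[Fe²⁺]^1.
From E = E° − (0.0592/n) log Q: log Q = (E° − E)·n/0.0592 = (+2.48 − (+2.585))·2/0.0592 = -3.5473.
So 1·log[Fe²⁺] = 2·log(0.000583) − log Q = -6.4687 − (-3.5473) = -2.9214; [Fe²⁺] = 10^(-2.9214) ≈ 0.0012 M.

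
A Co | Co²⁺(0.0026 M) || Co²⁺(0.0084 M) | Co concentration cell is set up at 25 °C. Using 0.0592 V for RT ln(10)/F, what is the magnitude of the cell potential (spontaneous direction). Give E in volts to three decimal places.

+0.015 V

For a concentration cell E°cell = 0. The 0.0084 M side is the cathode (reduction is favoured where [Co²⁺] is higher).
With n = 2, E = −(0.0592/2) log([Co²⁺]ₐₙ/[Co²⁺]꜀ₐₜ) = −(0.0592/2) log(0.0026/0.0084) = −(0.0592/2)(-0.509) = +0.015 V.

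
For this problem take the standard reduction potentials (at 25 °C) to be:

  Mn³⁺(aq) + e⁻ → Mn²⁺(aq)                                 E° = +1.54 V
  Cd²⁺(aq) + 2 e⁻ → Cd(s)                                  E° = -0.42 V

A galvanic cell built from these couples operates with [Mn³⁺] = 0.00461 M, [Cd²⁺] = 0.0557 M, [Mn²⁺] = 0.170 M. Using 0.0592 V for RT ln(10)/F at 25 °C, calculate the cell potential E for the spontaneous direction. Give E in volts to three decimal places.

+1.904 V

Mn³⁺/Mn²⁺ is the cathode (higher E°), Cd²⁺/Cd the anode: E°cell = +1.54 − (-0.42) = +1.96 V, n = 2.
Overall: 2 Mn³⁺(aq) + Cd(s) → 2 Mn²⁺(aq) + Cd²⁺(aq)
Q = [Mn²⁺]^2·[Cd²⁺] / ([Mn³⁺]^2); log Q = 1.879.
E = E° − (0.0592/n) log Q = +1.96 − (0.0592/2)(1.879) = +1.904 V.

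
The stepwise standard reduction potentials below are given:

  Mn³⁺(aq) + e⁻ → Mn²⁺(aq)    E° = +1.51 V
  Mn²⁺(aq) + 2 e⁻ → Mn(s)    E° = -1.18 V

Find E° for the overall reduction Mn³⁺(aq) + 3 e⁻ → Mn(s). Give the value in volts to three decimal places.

Standard free energies of sequential steps add: ΔG°₃ = ΔG°₁ + ΔG°₂, so n₃E°₃ = n₁E°₁ + n₂E°₂.
E°₃ = (1×+1.51 + 2×-1.18) / 3 = (-0.850) / 3 = -0.283 V.
Simply averaging or adding the two E° values would be wrong; the electron-weighted sum is required.

-0.283 V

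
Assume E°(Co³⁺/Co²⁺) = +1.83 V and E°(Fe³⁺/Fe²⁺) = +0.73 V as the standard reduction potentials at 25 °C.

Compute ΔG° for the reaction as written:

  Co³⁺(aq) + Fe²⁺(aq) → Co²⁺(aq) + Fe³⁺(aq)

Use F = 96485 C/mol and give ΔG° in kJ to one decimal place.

-106.1 kJ

As written, Co³⁺/Co²⁺ is reduced (cathode) and Fe³⁺/Fe²⁺ is oxidised (anode), so E°cell = (+1.83) − (+0.73) = +1.10 V.
Balancing electrons gives n = 1.
ΔG° = −nFE° = −(1)(96485)(+1.10) = -106,134 J = -106.1 kJ.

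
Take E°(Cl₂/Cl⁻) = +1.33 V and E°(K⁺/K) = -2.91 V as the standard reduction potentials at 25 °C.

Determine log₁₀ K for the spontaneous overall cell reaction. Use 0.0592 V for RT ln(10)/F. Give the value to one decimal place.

143.2

Cathode: Cl₂/Cl⁻; anode: K⁺/K. E°cell = +4.24 V, n = 2.
log K = nE°cell / 0.0592 = (2)(+4.24) / 0.0592 = 143.2.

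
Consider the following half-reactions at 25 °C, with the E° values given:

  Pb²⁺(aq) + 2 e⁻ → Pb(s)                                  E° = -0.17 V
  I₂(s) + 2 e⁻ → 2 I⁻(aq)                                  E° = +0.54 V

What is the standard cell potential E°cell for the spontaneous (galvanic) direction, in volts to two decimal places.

The I₂/I⁻ couple has the higher reduction potential, so it is the cathode; Pb²⁺/Pb is oxidised at the anode.
E°cell = E°(cathode) − E°(anode) = (+0.54) − (-0.17) = +0.71 V.

+0.71 V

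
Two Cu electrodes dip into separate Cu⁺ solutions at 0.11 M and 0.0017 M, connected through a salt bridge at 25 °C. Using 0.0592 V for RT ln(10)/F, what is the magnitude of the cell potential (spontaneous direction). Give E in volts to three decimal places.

For a concentration cell E°cell = 0. The 0.11 M side is the cathode (reduction is favoured where [Cu⁺] is higher).
With n = 1, E = −(0.0592/1) log([Cu⁺]ₐₙ/[Cu⁺]꜀ₐₜ) = −(0.0592/1) log(0.0017/0.11) = −(0.0592/1)(-1.811) = +0.107 V.

+0.107 V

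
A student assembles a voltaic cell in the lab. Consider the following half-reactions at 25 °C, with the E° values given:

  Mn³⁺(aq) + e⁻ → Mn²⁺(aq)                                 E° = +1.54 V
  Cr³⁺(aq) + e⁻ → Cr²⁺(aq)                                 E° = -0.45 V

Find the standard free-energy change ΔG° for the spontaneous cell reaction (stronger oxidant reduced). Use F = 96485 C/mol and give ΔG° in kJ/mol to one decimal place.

-192.0 kJ/mol

Mn³⁺/Mn²⁺ (E° = +1.54 V) is the cathode; Cr³⁺/Cr²⁺ (E° = -0.45 V) is the anode, so E°cell = +1.99 V.
Balancing electrons gives n = 1 (lcm of 1 and 1).
ΔG° = −nFE° = −(1)(96485)(+1.99) = -192,005 J = -192.0 kJ/mol.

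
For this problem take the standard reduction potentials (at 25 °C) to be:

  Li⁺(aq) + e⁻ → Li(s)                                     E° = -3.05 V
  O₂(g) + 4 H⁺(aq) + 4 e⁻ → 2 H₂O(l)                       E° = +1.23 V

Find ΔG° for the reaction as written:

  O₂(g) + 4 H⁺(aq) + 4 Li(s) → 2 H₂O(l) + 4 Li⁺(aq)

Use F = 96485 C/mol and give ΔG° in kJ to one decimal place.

As written, O₂/H₂O is reduced (cathode) and Li⁺/Li is oxidised (anode), so E°cell = (+1.23) − (-3.05) = +4.28 V.
Balancing electrons gives n = 4.
ΔG° = −nFE° = −(4)(96485)(+4.28) = -1,651,823 J = -1651.8 kJ.

-1651.8 kJ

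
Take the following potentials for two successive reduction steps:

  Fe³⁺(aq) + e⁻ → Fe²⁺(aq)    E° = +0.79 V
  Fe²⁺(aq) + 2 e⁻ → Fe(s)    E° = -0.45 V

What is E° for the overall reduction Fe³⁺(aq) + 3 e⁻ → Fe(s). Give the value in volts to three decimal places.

Adding the free-energy changes (−nFE°) of the two steps gives −n₃FE°₃ = −n₁FE°₁ − n₂FE°₂.
E°₃ = (1×+0.79 + 2×-0.45) / 3 = (-0.110) / 3 = -0.037 V.
E° values themselves are not directly additive — weighting by electron count is essential.

-0.037 V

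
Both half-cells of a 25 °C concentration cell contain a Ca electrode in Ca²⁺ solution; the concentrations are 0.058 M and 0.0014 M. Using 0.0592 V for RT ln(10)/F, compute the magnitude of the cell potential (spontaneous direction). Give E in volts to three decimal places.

+0.048 V

For a concentration cell E°cell = 0. The 0.058 M side is the cathode (reduction is favoured where [Ca²⁺] is higher).
With n = 2, E = −(0.0592/2) log([Ca²⁺]ₐₙ/[Ca²⁺]꜀ₐₜ) = −(0.0592/2) log(0.0014/0.058) = −(0.0592/2)(-1.617) = +0.048 V.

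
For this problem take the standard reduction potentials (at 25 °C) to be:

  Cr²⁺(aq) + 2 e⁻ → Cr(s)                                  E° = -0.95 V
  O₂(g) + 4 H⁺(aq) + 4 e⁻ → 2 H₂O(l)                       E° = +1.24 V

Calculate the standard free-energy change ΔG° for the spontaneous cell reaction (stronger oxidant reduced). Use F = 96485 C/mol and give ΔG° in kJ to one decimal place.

-845.2 kJ

O₂/H₂O (E° = +1.24 V) is the cathode; Cr²⁺/Cr (E° = -0.95 V) is the anode, so E°cell = +2.19 V.
Balancing electrons gives n = 4 (lcm of 4 and 2).
ΔG° = −nFE° = −(4)(96485)(+2.19) = -845,209 J = -845.2 kJ.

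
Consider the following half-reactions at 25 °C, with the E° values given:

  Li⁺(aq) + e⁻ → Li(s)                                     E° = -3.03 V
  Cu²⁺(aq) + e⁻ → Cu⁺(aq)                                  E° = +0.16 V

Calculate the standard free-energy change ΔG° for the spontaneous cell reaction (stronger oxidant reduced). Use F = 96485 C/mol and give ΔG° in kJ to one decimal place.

-307.8 kJ

Cu²⁺/Cu⁺ (E° = +0.16 V) is the cathode; Li⁺/Li (E° = -3.03 V) is the anode, so E°cell = +3.19 V.
Balancing electrons gives n = 1 (lcm of 1 and 1).
ΔG° = −nFE° = −(1)(96485)(+3.19) = -307,787 J = -307.8 kJ.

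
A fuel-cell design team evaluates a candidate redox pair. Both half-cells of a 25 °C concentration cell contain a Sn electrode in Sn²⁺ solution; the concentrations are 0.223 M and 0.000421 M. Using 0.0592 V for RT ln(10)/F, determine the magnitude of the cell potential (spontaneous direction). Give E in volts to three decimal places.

+0.081 V

For a concentration cell E°cell = 0. The 0.223 M side is the cathode (reduction is favoured where [Sn²⁺] is higher).
With n = 2, E = −(0.0592/2) log([Sn²⁺]ₐₙ/[Sn²⁺]꜀ₐₜ) = −(0.0592/2) log(0.000421/0.223) = −(0.0592/2)(-2.724) = +0.081 V.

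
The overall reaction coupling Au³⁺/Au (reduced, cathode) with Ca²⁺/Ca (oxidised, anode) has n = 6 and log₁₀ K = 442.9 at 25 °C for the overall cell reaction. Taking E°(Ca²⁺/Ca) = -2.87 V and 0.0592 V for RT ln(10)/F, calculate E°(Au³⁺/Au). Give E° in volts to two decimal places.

E°cell = (0.0592/n)·log K = (0.0592/6)(442.9) = +4.370 V.
Since Au³⁺/Au is the cathode and Ca²⁺/Ca the anode, E°cell = E°(Au³⁺/Au) − E°(Ca²⁺/Ca).
So E°(Au³⁺/Au) = E°cell + E°(Ca²⁺/Ca) = +4.370 + (-2.87) = +1.50 V.

+1.50 V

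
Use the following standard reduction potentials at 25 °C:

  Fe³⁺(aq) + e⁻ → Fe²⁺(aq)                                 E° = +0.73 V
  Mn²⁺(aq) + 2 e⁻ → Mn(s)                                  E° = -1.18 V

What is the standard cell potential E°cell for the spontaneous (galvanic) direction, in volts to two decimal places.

+1.91 V

The Fe³⁺/Fe²⁺ couple has the higher reduction potential, so it is the cathode; Mn²⁺/Mn is oxidised at the anode.
E°cell = E°(cathode) − E°(anode) = (+0.73) − (-1.18) = +1.91 V.
Since E°cell > 0, the reaction is spontaneous under standard conditions.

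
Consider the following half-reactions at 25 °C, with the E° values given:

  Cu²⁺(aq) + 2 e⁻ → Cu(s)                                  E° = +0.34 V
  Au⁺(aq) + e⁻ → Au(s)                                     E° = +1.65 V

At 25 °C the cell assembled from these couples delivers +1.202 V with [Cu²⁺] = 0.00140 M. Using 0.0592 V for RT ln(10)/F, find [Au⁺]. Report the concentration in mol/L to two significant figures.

Au⁺/Au is the cathode, Cu²⁺/Cu the anode: E°cell = +1.31 V, n = 2.
Overall reaction: 2 Au⁺(aq) + Cu(s) → 2 Au(s) + Cu²⁺(aq); Q = [Cu²⁺]^1/[Au⁺]^2.
From E = E° − (0.0592/n) log Q: log Q = (E° − E)·n/0.0592 = (+1.31 − (+1.202))·2/0.0592 = 3.6486.
So 2·log[Au⁺] = 1·log(0.0014) − log Q = -2.8539 − (3.6486) = -6.5025; log[Au⁺] = -6.5025 / 2 = -3.2513; [Au⁺] = 10^(-3.2513) ≈ 0.00056 M.

0.00056 M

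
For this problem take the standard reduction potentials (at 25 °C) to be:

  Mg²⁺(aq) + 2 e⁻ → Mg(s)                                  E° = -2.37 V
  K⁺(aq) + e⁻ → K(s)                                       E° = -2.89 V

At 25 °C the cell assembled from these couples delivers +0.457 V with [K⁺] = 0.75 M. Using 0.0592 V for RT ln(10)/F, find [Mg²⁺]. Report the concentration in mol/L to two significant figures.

0.0042 M

Mg²⁺/Mg is the cathode, K⁺/K the anode: E°cell = +0.52 V, n = 2.
Overall reaction: Mg²⁺(aq) + 2 K(s) → Mg(s) + 2 K⁺(aq); Q = [K⁺]^2/[Mg²⁺]^1.
From E = E° − (0.0592/n) log Q: log Q = (E° − E)·n/0.0592 = (+0.52 − (+0.457))·2/0.0592 = 2.1284.
So 1·log[Mg²⁺] = 2·log(0.75) − log Q = -0.2499 − (2.1284) = -2.3783; [Mg²⁺] = 10^(-2.3783) ≈ 0.0042 M.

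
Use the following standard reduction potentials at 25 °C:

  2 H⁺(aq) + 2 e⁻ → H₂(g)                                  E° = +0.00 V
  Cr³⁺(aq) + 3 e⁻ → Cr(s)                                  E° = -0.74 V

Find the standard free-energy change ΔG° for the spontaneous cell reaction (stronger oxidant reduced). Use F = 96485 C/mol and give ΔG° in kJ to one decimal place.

H⁺/H₂ (E° = +0.00 V) is the cathode; Cr³⁺/Cr (E° = -0.74 V) is the anode, so E°cell = +0.74 V.
Balancing electrons gives n = 6 (lcm of 2 and 3).
ΔG° = −nFE° = −(6)(96485)(+0.74) = -428,393 J = -428.4 kJ.

-428.4 kJ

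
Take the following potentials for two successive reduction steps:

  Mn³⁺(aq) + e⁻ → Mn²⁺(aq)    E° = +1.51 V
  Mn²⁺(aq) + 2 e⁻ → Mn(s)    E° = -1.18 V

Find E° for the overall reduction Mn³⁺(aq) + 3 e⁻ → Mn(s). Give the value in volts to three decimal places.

Since ΔG° = −nFE° is additive over sequential reductions, n₃E°₃ = n₁E°₁ + n₂E°₂.
E°₃ = (1×+1.51 + 2×-1.18) / 3 = (-0.850) / 3 = -0.283 V.

-0.283 V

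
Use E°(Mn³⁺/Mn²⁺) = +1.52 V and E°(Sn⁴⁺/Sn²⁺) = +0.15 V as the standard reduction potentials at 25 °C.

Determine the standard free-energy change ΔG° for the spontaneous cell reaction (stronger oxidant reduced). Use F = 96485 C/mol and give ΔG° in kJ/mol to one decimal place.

-264.4 kJ/mol

Mn³⁺/Mn²⁺ (E° = +1.52 V) is the cathode; Sn⁴⁺/Sn²⁺ (E° = +0.15 V) is the anode, so E°cell = +1.37 V.
Balancing electrons gives n = 2 (lcm of 1 and 2).
ΔG° = −nFE° = −(2)(96485)(+1.37) = -264,369 J = -264.4 kJ/mol.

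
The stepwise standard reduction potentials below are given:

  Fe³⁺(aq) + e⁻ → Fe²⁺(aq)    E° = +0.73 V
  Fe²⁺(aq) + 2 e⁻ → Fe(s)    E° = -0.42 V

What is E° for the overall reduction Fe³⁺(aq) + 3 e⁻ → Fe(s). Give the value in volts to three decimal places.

Standard free energies of sequential steps add: ΔG°₃ = ΔG°₁ + ΔG°₂, so n₃E°₃ = n₁E°₁ + n₂E°₂.
E°₃ = (1×+0.73 + 2×-0.42) / 3 = (-0.110) / 3 = -0.037 V.
E° values themselves are not directly additive — weighting by electron count is essential.

-0.037 V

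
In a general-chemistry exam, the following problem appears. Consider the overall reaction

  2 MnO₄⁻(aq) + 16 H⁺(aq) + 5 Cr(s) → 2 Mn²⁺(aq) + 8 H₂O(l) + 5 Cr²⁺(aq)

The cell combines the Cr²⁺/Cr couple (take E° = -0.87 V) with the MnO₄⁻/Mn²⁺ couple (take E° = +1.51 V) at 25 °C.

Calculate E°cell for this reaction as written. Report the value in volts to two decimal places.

+2.38 V

The MnO₄⁻/Mn²⁺ couple has the higher reduction potential, so it is the cathode; Cr²⁺/Cr is oxidised at the anode.
E°cell = E°(cathode) − E°(anode) = (+1.51) − (-0.87) = +2.38 V.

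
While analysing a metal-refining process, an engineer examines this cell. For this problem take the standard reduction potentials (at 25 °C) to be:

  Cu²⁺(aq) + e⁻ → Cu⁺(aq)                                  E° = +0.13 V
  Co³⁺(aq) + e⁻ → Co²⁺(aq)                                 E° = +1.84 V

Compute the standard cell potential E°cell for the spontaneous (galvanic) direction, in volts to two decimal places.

+1.71 V

The Co³⁺/Co²⁺ couple has the higher reduction potential, so it is the cathode; Cu²⁺/Cu⁺ is oxidised at the anode.
E°cell = E°(cathode) − E°(anode) = (+1.84) − (+0.13) = +1.71 V.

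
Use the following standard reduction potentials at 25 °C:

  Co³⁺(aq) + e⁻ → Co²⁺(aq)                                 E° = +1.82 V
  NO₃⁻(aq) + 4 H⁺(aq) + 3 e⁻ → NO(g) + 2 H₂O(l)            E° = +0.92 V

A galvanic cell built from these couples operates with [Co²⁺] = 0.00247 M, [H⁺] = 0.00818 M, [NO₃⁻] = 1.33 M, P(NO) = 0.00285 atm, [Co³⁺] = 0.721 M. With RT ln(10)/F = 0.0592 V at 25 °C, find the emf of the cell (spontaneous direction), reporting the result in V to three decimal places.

Co³⁺/Co²⁺ is the cathode (higher E°), NO₃⁻/NO the anode: E°cell = +1.82 − (+0.92) = +0.90 V, n = 3.
Overall: 3 Co³⁺(aq) + NO(g) + 2 H₂O(l) → 3 Co²⁺(aq) + NO₃⁻(aq) + 4 H⁺(aq)
Q = [Co²⁺]^3·[NO₃⁻]·[H⁺]^4 / ([Co³⁺]^3·P(NO)); log Q = -13.076.
E = E° − (0.0592/n) log Q = +0.90 − (0.0592/3)(-13.076) = +1.158 V.

+1.158 V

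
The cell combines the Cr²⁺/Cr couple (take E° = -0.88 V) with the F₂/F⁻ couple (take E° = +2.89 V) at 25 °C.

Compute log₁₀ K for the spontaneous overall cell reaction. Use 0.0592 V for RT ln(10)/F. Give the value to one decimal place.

Cathode: F₂/F⁻; anode: Cr²⁺/Cr. E°cell = +3.77 V, n = 2.
log K = nE°cell / 0.0592 = (2)(+3.77) / 0.0592 = 127.4.

127.4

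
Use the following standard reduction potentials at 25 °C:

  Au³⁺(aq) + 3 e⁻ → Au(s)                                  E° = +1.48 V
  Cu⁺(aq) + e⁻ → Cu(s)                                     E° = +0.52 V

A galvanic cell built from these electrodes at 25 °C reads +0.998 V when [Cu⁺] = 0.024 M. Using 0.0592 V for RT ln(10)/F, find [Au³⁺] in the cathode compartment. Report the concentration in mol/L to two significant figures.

Au³⁺/Au is the cathode, Cu⁺/Cu the anode: E°cell = +0.96 V, n = 3.
Overall reaction: Au³⁺(aq) + 3 Cu(s) → Au(s) + 3 Cu⁺(aq); Q = [Cu⁺]^3/[Au³⁺]^1.
From E = E° − (0.0592/n) log Q: log Q = (E° − E)·n/0.0592 = (+0.96 − (+0.998))·3/0.0592 = -1.9257.
So 1·log[Au³⁺] = 3·log(0.024) − log Q = -4.8594 − (-1.9257) = -2.9337; [Au³⁺] = 10^(-2.9337) ≈ 0.0012 M.

0.0012 M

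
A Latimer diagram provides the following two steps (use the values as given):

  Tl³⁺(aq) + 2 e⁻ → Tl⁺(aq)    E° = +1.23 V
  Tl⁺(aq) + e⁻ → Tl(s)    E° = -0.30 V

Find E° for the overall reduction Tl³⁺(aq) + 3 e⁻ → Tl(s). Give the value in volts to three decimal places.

+0.720 V

Since ΔG° = −nFE° is additive over sequential reductions, n₃E°₃ = n₁E°₁ + n₂E°₂.
E°₃ = (2×+1.23 + 1×-0.30) / 3 = (+2.160) / 3 = +0.720 V.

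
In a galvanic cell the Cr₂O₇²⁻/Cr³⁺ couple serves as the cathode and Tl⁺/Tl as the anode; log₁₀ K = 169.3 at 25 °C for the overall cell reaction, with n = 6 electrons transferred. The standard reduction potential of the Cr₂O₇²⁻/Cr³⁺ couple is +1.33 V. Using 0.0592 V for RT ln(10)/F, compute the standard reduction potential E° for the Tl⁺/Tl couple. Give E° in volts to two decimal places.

-0.34 V

E°cell = (0.0592/n)·log K = (0.0592/6)(169.3) = +1.670 V.
Since Cr₂O₇²⁻/Cr³⁺ is the cathode and Tl⁺/Tl the anode, E°cell = E°(Cr₂O₇²⁻/Cr³⁺) − E°(Tl⁺/Tl).
So E°(Tl⁺/Tl) = E°(Cr₂O₇²⁻/Cr³⁺) − E°cell = (+1.33) − (+1.670) = -0.34 V.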